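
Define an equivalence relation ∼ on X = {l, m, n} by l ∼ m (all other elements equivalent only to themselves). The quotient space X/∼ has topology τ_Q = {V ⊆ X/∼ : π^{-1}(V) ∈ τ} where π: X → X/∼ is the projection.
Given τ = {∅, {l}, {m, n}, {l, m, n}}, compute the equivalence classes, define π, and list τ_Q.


X/∼ = {[l=m], [n]}; |τ_Q| = 2.

Equivalence classes: [l=m], [n].
Quotient map π: X → X/∼ sends l ↦ [l=m], m ↦ [l=m], n ↦ [n].
For each subset V ⊆ X/∼, compute π^{-1}(V) ⊆ X and check whether π^{-1}(V) ∈ τ. V is open in τ_Q iff π^{-1}(V) ∈ τ.
  V = {}: π^{-1}(V) = ∅ ∈ τ ✓.
  V = {[l=m]}: π^{-1}(V) = {l, m} ∉ τ ✗.
  V = {[n]}: π^{-1}(V) = {n} ∉ τ ✗.
  V = {[l=m], [n]}: π^{-1}(V) = {l, m, n} ∈ τ ✓.
Open sets in the quotient: τ_Q = {{}, {[l=m], [n]}} (2 elements).


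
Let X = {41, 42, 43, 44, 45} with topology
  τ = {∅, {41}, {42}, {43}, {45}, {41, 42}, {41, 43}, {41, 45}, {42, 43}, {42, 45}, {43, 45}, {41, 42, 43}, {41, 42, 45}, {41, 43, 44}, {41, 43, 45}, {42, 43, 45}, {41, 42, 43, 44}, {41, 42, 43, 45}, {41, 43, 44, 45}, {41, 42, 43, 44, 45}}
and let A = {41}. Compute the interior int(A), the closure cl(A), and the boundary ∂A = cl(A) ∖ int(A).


int(A) = {41}, cl(A) = {41, 44}, ∂A = {44}.

Closed sets in (X, τ) are complements of opens:
  closed(X, τ) = {∅, {42}, {44}, {45}, {41, 44}, {42, 44}, {42, 45}, {43, 44}, {44, 45}, {41, 42, 44}, {41, 43, 44}, {41, 44, 45}, {42, 43, 44}, {42, 44, 45}, {43, 44, 45}, {41, 42, 43, 44}, {41, 42, 44, 45}, {41, 43, 44, 45}, {42, 43, 44, 45}, {41, 42, 43, 44, 45}}.
int(A) = ⋃ {U ∈ τ : U ⊆ A}. Opens contained in A: ∅, {41}.
Taking the union of these: int(A) = {41}.
cl(A) = ⋂ {C closed : A ⊆ C}. Closed sets containing A: {41, 44}, {41, 42, 44}, {41, 43, 44}, {41, 44, 45}, {41, 42, 43, 44}, {41, 42, 44, 45}, {41, 43, 44, 45}, {41, 42, 43, 44, 45}.
Intersecting these: cl(A) = {41, 44}.
∂A = cl(A) ∖ int(A) = {41, 44} ∖ {41} = {44}.


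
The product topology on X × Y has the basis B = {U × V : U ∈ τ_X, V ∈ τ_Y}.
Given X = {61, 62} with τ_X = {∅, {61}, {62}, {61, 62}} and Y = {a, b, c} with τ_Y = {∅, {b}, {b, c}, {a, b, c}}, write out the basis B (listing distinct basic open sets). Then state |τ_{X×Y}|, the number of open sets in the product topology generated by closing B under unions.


Basis B = {∅ × ∅, {61} × {b}, {62} × {b}, {61} × {b, c}, {61, 62} × {b}, {62} × {b, c}, {61} × {a, b, c}, {62} × {a, b, c}, {61, 62} × {b, c}, {61, 62} × {a, b, c}}; |τ_{X×Y}| = 16.

Enumerate products U × V with U ∈ τ_X, V ∈ τ_Y (deduplicated):
  ∅ × ∅ = {} (∅)
  {61} × {b} = {(61,b)}
  {62} × {b} = {(62,b)}
  {61} × {b, c} = {(61,b), (61,c)}
  {61, 62} × {b} = {(61,b), (62,b)}
  {62} × {b, c} = {(62,b), (62,c)}
  {61} × {a, b, c} = {(61,a), (61,b), (61,c)}
  {62} × {a, b, c} = {(62,a), (62,b), (62,c)}
  {61, 62} × {b, c} = {(61,b), (61,c), (62,b), (62,c)}
  {61, 62} × {a, b, c} = {(61,a), (61,b), (61,c), (62,a), (62,b), (62,c)}
These 10 distinct sets form the basis B.
Close under arbitrary unions to get τ_{X×Y}; counting gives |τ_{X×Y}| = 16.


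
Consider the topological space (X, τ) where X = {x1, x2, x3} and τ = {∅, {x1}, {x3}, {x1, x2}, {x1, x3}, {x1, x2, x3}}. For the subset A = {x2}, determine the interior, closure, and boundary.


int(A) = ∅, cl(A) = {x2}, ∂A = {x2}.

Closed sets in (X, τ) are complements of opens:
  closed(X, τ) = {∅, {x2}, {x3}, {x1, x2}, {x2, x3}, {x1, x2, x3}}.
int(A) = ⋃ {U ∈ τ : U ⊆ A}. Opens contained in A: ∅.
Taking the union of these: int(A) = ∅.
cl(A) = ⋂ {C closed : A ⊆ C}. Closed sets containing A: {x2}, {x1, x2}, {x2, x3}, {x1, x2, x3}.
Intersecting these: cl(A) = {x2}.
∂A = cl(A) ∖ int(A) = {x2} ∖ ∅ = {x2}.


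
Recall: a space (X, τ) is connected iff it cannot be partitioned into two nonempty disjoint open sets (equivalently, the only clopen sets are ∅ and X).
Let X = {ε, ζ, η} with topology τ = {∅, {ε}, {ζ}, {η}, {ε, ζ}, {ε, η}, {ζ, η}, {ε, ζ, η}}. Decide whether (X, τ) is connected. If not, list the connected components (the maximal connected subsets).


(X, τ) is disconnected; components = [{ε}, {ζ}, {η}].

Find clopen sets (U ∈ τ with X ∖ U ∈ τ):
  U = ∅, X ∖ U = {ε, ζ, η} — both open, so U is clopen.
  U = {ε}, X ∖ U = {ζ, η} — both open, so U is clopen.
  U = {ζ}, X ∖ U = {ε, η} — both open, so U is clopen.
  U = {η}, X ∖ U = {ε, ζ} — both open, so U is clopen.
  U = {ε, ζ}, X ∖ U = {η} — both open, so U is clopen.
  U = {ε, η}, X ∖ U = {ζ} — both open, so U is clopen.
  U = {ζ, η}, X ∖ U = {ε} — both open, so U is clopen.
  U = {ε, ζ, η}, X ∖ U = ∅ — both open, so U is clopen.
Nontrivial clopen(s) exist: e.g. {ζ}. So (X, τ) is disconnected.
Compute connected components by grouping points that agree on all clopens:
  component: {ε}
  component: {ζ}
  component: {η}


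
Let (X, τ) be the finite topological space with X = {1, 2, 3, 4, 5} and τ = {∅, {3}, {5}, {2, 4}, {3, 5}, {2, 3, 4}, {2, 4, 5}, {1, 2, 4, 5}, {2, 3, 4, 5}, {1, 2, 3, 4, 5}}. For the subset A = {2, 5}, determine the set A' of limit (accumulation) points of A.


A' = {1, 4}

For each x ∈ X, list the open sets U ∈ τ with x ∈ U, then check whether U ∩ (A ∖ {x}) ≠ ∅ for every such U.
  x = 1: opens ∋ x are {1, 2, 4, 5}, {1, 2, 3, 4, 5}; each meets A ∖ {1}, so x IS a limit point.
  x = 2: open {2, 4} ∋ x has {2, 4} ∩ (A ∖ {2}) = ∅, so x is NOT a limit point.
  x = 3: open {3} ∋ x has {3} ∩ (A ∖ {3}) = ∅, so x is NOT a limit point.
  x = 4: opens ∋ x are {2, 4}, {2, 3, 4}, {2, 4, 5}, {1, 2, 4, 5}, {2, 3, 4, 5}, {1, 2, 3, 4, 5}; each meets A ∖ {4}, so x IS a limit point.
  x = 5: open {5} ∋ x has {5} ∩ (A ∖ {5}) = ∅, so x is NOT a limit point.
Collecting: A' = {1, 4}.


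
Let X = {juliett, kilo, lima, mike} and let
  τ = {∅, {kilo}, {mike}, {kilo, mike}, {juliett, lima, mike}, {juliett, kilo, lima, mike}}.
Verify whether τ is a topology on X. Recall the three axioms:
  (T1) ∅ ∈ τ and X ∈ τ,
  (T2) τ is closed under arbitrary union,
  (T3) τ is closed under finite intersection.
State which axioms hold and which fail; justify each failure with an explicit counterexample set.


τ IS a topology on X.

Axiom (T1): ∅ ∈ τ? Yes; X ∈ τ? Yes.
Axiom (T2/T3): check pairwise unions and intersections of members of τ.
All pairwise intersections and unions checked — each lies in τ. Therefore τ satisfies (T1), (T2), (T3): it IS a topology on X.


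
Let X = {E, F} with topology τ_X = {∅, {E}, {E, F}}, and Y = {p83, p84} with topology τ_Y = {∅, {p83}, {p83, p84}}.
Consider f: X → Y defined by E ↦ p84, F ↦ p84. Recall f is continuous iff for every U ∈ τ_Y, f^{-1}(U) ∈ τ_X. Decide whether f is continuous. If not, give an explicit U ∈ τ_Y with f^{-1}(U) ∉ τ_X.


f IS continuous.

Compute f^{-1}(U) for each U ∈ τ_Y:
  U = ∅: f^{-1}(U) = ∅ ∈ τ_X ✓.
  U = {p83}: f^{-1}(U) = ∅ ∈ τ_X ✓.
  U = {p83, p84}: f^{-1}(U) = {E, F} ∈ τ_X ✓.
Every preimage lies in τ_X, so f IS continuous.


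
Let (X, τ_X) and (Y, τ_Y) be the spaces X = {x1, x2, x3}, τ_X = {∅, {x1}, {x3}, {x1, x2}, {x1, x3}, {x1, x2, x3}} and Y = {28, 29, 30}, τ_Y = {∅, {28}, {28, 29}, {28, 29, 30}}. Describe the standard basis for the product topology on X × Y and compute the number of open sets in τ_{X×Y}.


Basis B = {∅ × ∅, {x1} × {28}, {x3} × {28}, {x1} × {28, 29}, {x1, x2} × {28}, {x1, x3} × {28}, {x3} × {28, 29}, {x1} × {28, 29, 30}, {x1, x2, x3} × {28}, {x3} × {28, 29, 30}, {x1, x2} × {28, 29}, {x1, x3} × {28, 29}, {x1, x2} × {28, 29, 30}, {x1, x3} × {28, 29, 30}, {x1, x2, x3} × {28, 29}, {x1, x2, x3} × {28, 29, 30}}; |τ_{X×Y}| = 40.

Enumerate products U × V with U ∈ τ_X, V ∈ τ_Y (deduplicated):
  ∅ × ∅ = {} (∅)
  {x1} × {28} = {(x1,28)}
  {x3} × {28} = {(x3,28)}
  {x1} × {28, 29} = {(x1,28), (x1,29)}
  {x1, x2} × {28} = {(x1,28), (x2,28)}
  {x1, x3} × {28} = {(x1,28), (x3,28)}
  {x3} × {28, 29} = {(x3,28), (x3,29)}
  {x1} × {28, 29, 30} = {(x1,28), (x1,29), (x1,30)}
  {x1, x2, x3} × {28} = {(x1,28), (x2,28), (x3,28)}
  {x3} × {28, 29, 30} = {(x3,28), (x3,29), (x3,30)}
  {x1, x2} × {28, 29} = {(x1,28), (x1,29), (x2,28), (x2,29)}
  {x1, x3} × {28, 29} = {(x1,28), (x1,29), (x3,28), (x3,29)}
  {x1, x2} × {28, 29, 30} = {(x1,28), (x1,29), (x1,30), (x2,28), (x2,29), (x2,30)}
  {x1, x3} × {28, 29, 30} = {(x1,28), (x1,29), (x1,30), (x3,28), (x3,29), (x3,30)}
  {x1, x2, x3} × {28, 29} = {(x1,28), (x1,29), (x2,28), (x2,29), (x3,28), (x3,29)}
  {x1, x2, x3} × {28, 29, 30} = {(x1,28), (x1,29), (x1,30), (x2,28), (x2,29), (x2,30), (x3,28), (x3,29), (x3,30)}
These 16 distinct sets form the basis B.
Close under arbitrary unions to get τ_{X×Y}; counting gives |τ_{X×Y}| = 40.


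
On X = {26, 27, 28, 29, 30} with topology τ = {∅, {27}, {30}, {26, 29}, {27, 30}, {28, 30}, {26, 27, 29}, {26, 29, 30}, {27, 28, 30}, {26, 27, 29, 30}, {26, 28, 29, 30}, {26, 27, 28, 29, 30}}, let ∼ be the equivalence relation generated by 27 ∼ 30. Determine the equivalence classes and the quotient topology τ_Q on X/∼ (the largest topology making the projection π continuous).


X/∼ = {[26], [27=30], [28], [29]}; |τ_Q| = 6.

Equivalence classes: [26], [27=30], [28], [29].
Quotient map π: X → X/∼ sends 26 ↦ [26], 27 ↦ [27=30], 28 ↦ [28], 29 ↦ [29], 30 ↦ [27=30].
For each subset V ⊆ X/∼, compute π^{-1}(V) ⊆ X and check whether π^{-1}(V) ∈ τ. V is open in τ_Q iff π^{-1}(V) ∈ τ.
  V = {}: π^{-1}(V) = ∅ ∈ τ ✓.
  V = {[26]}: π^{-1}(V) = {26} ∉ τ ✗.
  V = {[27=30]}: π^{-1}(V) = {27, 30} ∈ τ ✓.
  V = {[26], [27=30]}: π^{-1}(V) = {26, 27, 30} ∉ τ ✗.
  V = {[28]}: π^{-1}(V) = {28} ∉ τ ✗.
  V = {[26], [28]}: π^{-1}(V) = {26, 28} ∉ τ ✗.
  V = {[27=30], [28]}: π^{-1}(V) = {27, 28, 30} ∈ τ ✓.
  V = {[26], [27=30], [28]}: π^{-1}(V) = {26, 27, 28, 30} ∉ τ ✗.
  V = {[29]}: π^{-1}(V) = {29} ∉ τ ✗.
  V = {[26], [29]}: π^{-1}(V) = {26, 29} ∈ τ ✓.
  V = {[27=30], [29]}: π^{-1}(V) = {27, 29, 30} ∉ τ ✗.
  V = {[26], [27=30], [29]}: π^{-1}(V) = {26, 27, 29, 30} ∈ τ ✓.
  V = {[28], [29]}: π^{-1}(V) = {28, 29} ∉ τ ✗.
  V = {[26], [28], [29]}: π^{-1}(V) = {26, 28, 29} ∉ τ ✗.
  V = {[27=30], [28], [29]}: π^{-1}(V) = {27, 28, 29, 30} ∉ τ ✗.
  V = {[26], [27=30], [28], [29]}: π^{-1}(V) = {26, 27, 28, 29, 30} ∈ τ ✓.
Open sets in the quotient: τ_Q = {{}, {[27=30]}, {[27=30], [28]}, {[26], [29]}, {[26], [27=30], [29]}, {[26], [27=30], [28], [29]}} (6 elements).


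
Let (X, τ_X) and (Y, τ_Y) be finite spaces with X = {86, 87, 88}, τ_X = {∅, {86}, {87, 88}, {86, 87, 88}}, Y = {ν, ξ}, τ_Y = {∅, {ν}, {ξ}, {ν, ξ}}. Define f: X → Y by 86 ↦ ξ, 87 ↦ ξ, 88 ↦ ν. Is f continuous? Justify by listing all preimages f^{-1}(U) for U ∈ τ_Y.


f is NOT continuous.

Compute f^{-1}(U) for each U ∈ τ_Y:
  U = ∅: f^{-1}(U) = ∅ ∈ τ_X ✓.
  U = {ν}: f^{-1}(U) = {88} ∉ τ_X ✗.
  U = {ξ}: f^{-1}(U) = {86, 87} ∉ τ_X ✗.
  U = {ν, ξ}: f^{-1}(U) = {86, 87, 88} ∈ τ_X ✓.
Found U = {ν} with f^{-1}(U) = {88} not in τ_X. Therefore f is NOT continuous.


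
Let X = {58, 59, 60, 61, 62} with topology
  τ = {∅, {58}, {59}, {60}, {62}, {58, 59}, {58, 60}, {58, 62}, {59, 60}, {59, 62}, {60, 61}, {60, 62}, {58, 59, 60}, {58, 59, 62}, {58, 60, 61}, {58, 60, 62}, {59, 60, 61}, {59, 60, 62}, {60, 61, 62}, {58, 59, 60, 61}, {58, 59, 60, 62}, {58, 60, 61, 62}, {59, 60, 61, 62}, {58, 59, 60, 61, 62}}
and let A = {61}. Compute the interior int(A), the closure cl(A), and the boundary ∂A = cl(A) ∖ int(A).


int(A) = ∅, cl(A) = {61}, ∂A = {61}.

Closed sets in (X, τ) are complements of opens:
  closed(X, τ) = {∅, {58}, {59}, {61}, {62}, {58, 59}, {58, 61}, {58, 62}, {59, 61}, {59, 62}, {60, 61}, {61, 62}, {58, 59, 61}, {58, 59, 62}, {58, 60, 61}, {58, 61, 62}, {59, 60, 61}, {59, 61, 62}, {60, 61, 62}, {58, 59, 60, 61}, {58, 59, 61, 62}, {58, 60, 61, 62}, {59, 60, 61, 62}, {58, 59, 60, 61, 62}}.
int(A) = ⋃ {U ∈ τ : U ⊆ A}. Opens contained in A: ∅.
Taking the union of these: int(A) = ∅.
cl(A) = ⋂ {C closed : A ⊆ C}. Closed sets containing A: {61}, {58, 61}, {59, 61}, {60, 61}, {61, 62}, {58, 59, 61}, {58, 60, 61}, {58, 61, 62}, {59, 60, 61}, {59, 61, 62}, {60, 61, 62}, {58, 59, 60, 61}, {58, 59, 61, 62}, {58, 60, 61, 62}, {59, 60, 61, 62}, {58, 59, 60, 61, 62}.
Intersecting these: cl(A) = {61}.
∂A = cl(A) ∖ int(A) = {61} ∖ ∅ = {61}.


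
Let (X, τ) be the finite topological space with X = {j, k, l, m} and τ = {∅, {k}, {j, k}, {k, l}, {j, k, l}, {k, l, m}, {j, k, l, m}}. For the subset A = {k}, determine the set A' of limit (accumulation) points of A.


A' = {j, l, m}

For each x ∈ X, list the open sets U ∈ τ with x ∈ U, then check whether U ∩ (A ∖ {x}) ≠ ∅ for every such U.
  x = j: opens ∋ x are {j, k}, {j, k, l}, {j, k, l, m}; each meets A ∖ {j}, so x IS a limit point.
  x = k: open {k} ∋ x has {k} ∩ (A ∖ {k}) = ∅, so x is NOT a limit point.
  x = l: opens ∋ x are {k, l}, {j, k, l}, {k, l, m}, {j, k, l, m}; each meets A ∖ {l}, so x IS a limit point.
  x = m: opens ∋ x are {k, l, m}, {j, k, l, m}; each meets A ∖ {m}, so x IS a limit point.
Collecting: A' = {j, l, m}.


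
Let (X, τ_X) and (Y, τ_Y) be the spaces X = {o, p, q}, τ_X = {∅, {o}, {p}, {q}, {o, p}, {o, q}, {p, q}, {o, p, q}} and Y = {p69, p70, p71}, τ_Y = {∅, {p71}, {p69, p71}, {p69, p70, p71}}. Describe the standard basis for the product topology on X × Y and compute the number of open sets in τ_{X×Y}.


Basis B = {∅ × ∅, {o} × {p71}, {p} × {p71}, {q} × {p71}, {o} × {p69, p71}, {o, p} × {p71}, {o, q} × {p71}, {p} × {p69, p71}, {p, q} × {p71}, {q} × {p69, p71}, {o} × {p69, p70, p71}, {o, p, q} × {p71}, {p} × {p69, p70, p71}, {q} × {p69, p70, p71}, {o, p} × {p69, p71}, {o, q} × {p69, p71}, {p, q} × {p69, p71}, {o, p} × {p69, p70, p71}, {o, q} × {p69, p70, p71}, {o, p, q} × {p69, p71}, {p, q} × {p69, p70, p71}, {o, p, q} × {p69, p70, p71}}; |τ_{X×Y}| = 64.

Enumerate products U × V with U ∈ τ_X, V ∈ τ_Y (deduplicated):
  ∅ × ∅ = {} (∅)
  {o} × {p71} = {(o,p71)}
  {p} × {p71} = {(p,p71)}
  {q} × {p71} = {(q,p71)}
  {o} × {p69, p71} = {(o,p69), (o,p71)}
  {o, p} × {p71} = {(o,p71), (p,p71)}
  {o, q} × {p71} = {(o,p71), (q,p71)}
  {p} × {p69, p71} = {(p,p69), (p,p71)}
  {p, q} × {p71} = {(p,p71), (q,p71)}
  {q} × {p69, p71} = {(q,p69), (q,p71)}
  {o} × {p69, p70, p71} = {(o,p69), (o,p70), (o,p71)}
  {o, p, q} × {p71} = {(o,p71), (p,p71), (q,p71)}
  {p} × {p69, p70, p71} = {(p,p69), (p,p70), (p,p71)}
  {q} × {p69, p70, p71} = {(q,p69), (q,p70), (q,p71)}
  {o, p} × {p69, p71} = {(o,p69), (o,p71), (p,p69), (p,p71)}
  {o, q} × {p69, p71} = {(o,p69), (o,p71), (q,p69), (q,p71)}
  {p, q} × {p69, p71} = {(p,p69), (p,p71), (q,p69), (q,p71)}
  {o, p} × {p69, p70, p71} = {(o,p69), (o,p70), (o,p71), (p,p69), (p,p70), (p,p71)}
  {o, q} × {p69, p70, p71} = {(o,p69), (o,p70), (o,p71), (q,p69), (q,p70), (q,p71)}
  {o, p, q} × {p69, p71} = {(o,p69), (o,p71), (p,p69), (p,p71), (q,p69), (q,p71)}
  {p, q} × {p69, p70, p71} = {(p,p69), (p,p70), (p,p71), (q,p69), (q,p70), (q,p71)}
  {o, p, q} × {p69, p70, p71} = {(o,p69), (o,p70), (o,p71), (p,p69), (p,p70), (p,p71), (q,p69), (q,p70), (q,p71)}
These 22 distinct sets form the basis B.
Close under arbitrary unions to get τ_{X×Y}; counting gives |τ_{X×Y}| = 64.


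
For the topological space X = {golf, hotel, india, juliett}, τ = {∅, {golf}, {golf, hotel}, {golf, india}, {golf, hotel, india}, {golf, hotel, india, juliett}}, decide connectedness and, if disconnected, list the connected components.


(X, τ) is connected.

Find clopen sets (U ∈ τ with X ∖ U ∈ τ):
  U = ∅, X ∖ U = {golf, hotel, india, juliett} — both open, so U is clopen.
  U = {golf, hotel, india, juliett}, X ∖ U = ∅ — both open, so U is clopen.
Only trivial clopens (∅ and X) exist, so (X, τ) is connected.
Compute connected components by grouping points that agree on all clopens:
  component: {golf, hotel, india, juliett}


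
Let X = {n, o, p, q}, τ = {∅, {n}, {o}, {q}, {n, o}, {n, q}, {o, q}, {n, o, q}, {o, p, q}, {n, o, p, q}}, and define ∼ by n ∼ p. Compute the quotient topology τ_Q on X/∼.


X/∼ = {[n=p], [o], [q]}; |τ_Q| = 5.

Equivalence classes: [n=p], [o], [q].
Quotient map π: X → X/∼ sends n ↦ [n=p], o ↦ [o], p ↦ [n=p], q ↦ [q].
For each subset V ⊆ X/∼, compute π^{-1}(V) ⊆ X and check whether π^{-1}(V) ∈ τ. V is open in τ_Q iff π^{-1}(V) ∈ τ.
  V = {}: π^{-1}(V) = ∅ ∈ τ ✓.
  V = {[n=p]}: π^{-1}(V) = {n, p} ∉ τ ✗.
  V = {[o]}: π^{-1}(V) = {o} ∈ τ ✓.
  V = {[n=p], [o]}: π^{-1}(V) = {n, o, p} ∉ τ ✗.
  V = {[q]}: π^{-1}(V) = {q} ∈ τ ✓.
  V = {[n=p], [q]}: π^{-1}(V) = {n, p, q} ∉ τ ✗.
  V = {[o], [q]}: π^{-1}(V) = {o, q} ∈ τ ✓.
  V = {[n=p], [o], [q]}: π^{-1}(V) = {n, o, p, q} ∈ τ ✓.
Open sets in the quotient: τ_Q = {{}, {[o]}, {[q]}, {[o], [q]}, {[n=p], [o], [q]}} (5 elements).


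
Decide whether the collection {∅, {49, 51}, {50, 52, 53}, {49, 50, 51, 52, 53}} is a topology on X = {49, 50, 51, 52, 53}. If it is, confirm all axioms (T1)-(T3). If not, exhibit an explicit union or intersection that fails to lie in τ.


τ IS a topology on X.

Axiom (T1): ∅ ∈ τ? Yes; X ∈ τ? Yes.
Axiom (T2/T3): check pairwise unions and intersections of members of τ.
All pairwise intersections and unions checked — each lies in τ. Therefore τ satisfies (T1), (T2), (T3): it IS a topology on X.


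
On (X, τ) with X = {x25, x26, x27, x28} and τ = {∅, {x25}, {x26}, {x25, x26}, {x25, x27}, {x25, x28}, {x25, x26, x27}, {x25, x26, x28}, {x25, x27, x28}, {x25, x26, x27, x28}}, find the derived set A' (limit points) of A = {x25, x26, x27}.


A' = {x27, x28}

For each x ∈ X, list the open sets U ∈ τ with x ∈ U, then check whether U ∩ (A ∖ {x}) ≠ ∅ for every such U.
  x = x25: open {x25} ∋ x has {x25} ∩ (A ∖ {x25}) = ∅, so x is NOT a limit point.
  x = x26: open {x26} ∋ x has {x26} ∩ (A ∖ {x26}) = ∅, so x is NOT a limit point.
  x = x27: opens ∋ x are {x25, x27}, {x25, x26, x27}, {x25, x27, x28}, {x25, x26, x27, x28}; each meets A ∖ {x27}, so x IS a limit point.
  x = x28: opens ∋ x are {x25, x28}, {x25, x26, x28}, {x25, x27, x28}, {x25, x26, x27, x28}; each meets A ∖ {x28}, so x IS a limit point.
Collecting: A' = {x27, x28}.


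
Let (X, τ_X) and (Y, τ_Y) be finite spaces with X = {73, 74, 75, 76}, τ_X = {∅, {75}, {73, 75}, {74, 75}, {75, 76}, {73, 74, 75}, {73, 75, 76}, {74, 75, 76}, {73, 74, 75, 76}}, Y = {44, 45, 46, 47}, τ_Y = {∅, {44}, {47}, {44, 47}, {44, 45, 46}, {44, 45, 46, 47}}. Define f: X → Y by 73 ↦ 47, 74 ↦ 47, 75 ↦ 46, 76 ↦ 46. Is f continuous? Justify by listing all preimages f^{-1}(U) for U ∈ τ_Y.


f is NOT continuous.

Compute f^{-1}(U) for each U ∈ τ_Y:
  U = ∅: f^{-1}(U) = ∅ ∈ τ_X ✓.
  U = {44}: f^{-1}(U) = ∅ ∈ τ_X ✓.
  U = {47}: f^{-1}(U) = {73, 74} ∉ τ_X ✗.
  U = {44, 47}: f^{-1}(U) = {73, 74} ∉ τ_X ✗.
  U = {44, 45, 46}: f^{-1}(U) = {75, 76} ∈ τ_X ✓.
  U = {44, 45, 46, 47}: f^{-1}(U) = {73, 74, 75, 76} ∈ τ_X ✓.
Found U = {47} with f^{-1}(U) = {73, 74} not in τ_X. Therefore f is NOT continuous.


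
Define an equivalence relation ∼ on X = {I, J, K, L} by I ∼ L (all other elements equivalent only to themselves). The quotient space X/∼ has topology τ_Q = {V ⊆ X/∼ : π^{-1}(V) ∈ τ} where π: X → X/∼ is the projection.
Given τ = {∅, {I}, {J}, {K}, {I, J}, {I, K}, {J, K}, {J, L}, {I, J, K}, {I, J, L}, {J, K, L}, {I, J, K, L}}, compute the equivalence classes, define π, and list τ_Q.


X/∼ = {[I=L], [J], [K]}; |τ_Q| = 6.

Equivalence classes: [I=L], [J], [K].
Quotient map π: X → X/∼ sends I ↦ [I=L], J ↦ [J], K ↦ [K], L ↦ [I=L].
For each subset V ⊆ X/∼, compute π^{-1}(V) ⊆ X and check whether π^{-1}(V) ∈ τ. V is open in τ_Q iff π^{-1}(V) ∈ τ.
  V = {}: π^{-1}(V) = ∅ ∈ τ ✓.
  V = {[I=L]}: π^{-1}(V) = {I, L} ∉ τ ✗.
  V = {[J]}: π^{-1}(V) = {J} ∈ τ ✓.
  V = {[I=L], [J]}: π^{-1}(V) = {I, J, L} ∈ τ ✓.
  V = {[K]}: π^{-1}(V) = {K} ∈ τ ✓.
  V = {[I=L], [K]}: π^{-1}(V) = {I, K, L} ∉ τ ✗.
  V = {[J], [K]}: π^{-1}(V) = {J, K} ∈ τ ✓.
  V = {[I=L], [J], [K]}: π^{-1}(V) = {I, J, K, L} ∈ τ ✓.
Open sets in the quotient: τ_Q = {{}, {[J]}, {[I=L], [J]}, {[K]}, {[J], [K]}, {[I=L], [J], [K]}} (6 elements).


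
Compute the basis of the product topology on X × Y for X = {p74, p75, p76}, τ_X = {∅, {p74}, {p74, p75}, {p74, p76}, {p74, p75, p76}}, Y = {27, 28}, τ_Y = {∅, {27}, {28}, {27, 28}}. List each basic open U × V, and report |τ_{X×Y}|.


Basis B = {∅ × ∅, {p74} × {27}, {p74} × {28}, {p74} × {27, 28}, {p74, p75} × {27}, {p74, p76} × {27}, {p74, p75} × {28}, {p74, p76} × {28}, {p74, p75, p76} × {27}, {p74, p75, p76} × {28}, {p74, p75} × {27, 28}, {p74, p76} × {27, 28}, {p74, p75, p76} × {27, 28}}; |τ_{X×Y}| = 25.

Enumerate products U × V with U ∈ τ_X, V ∈ τ_Y (deduplicated):
  ∅ × ∅ = {} (∅)
  {p74} × {27} = {(p74,27)}
  {p74} × {28} = {(p74,28)}
  {p74} × {27, 28} = {(p74,27), (p74,28)}
  {p74, p75} × {27} = {(p74,27), (p75,27)}
  {p74, p76} × {27} = {(p74,27), (p76,27)}
  {p74, p75} × {28} = {(p74,28), (p75,28)}
  {p74, p76} × {28} = {(p74,28), (p76,28)}
  {p74, p75, p76} × {27} = {(p74,27), (p75,27), (p76,27)}
  {p74, p75, p76} × {28} = {(p74,28), (p75,28), (p76,28)}
  {p74, p75} × {27, 28} = {(p74,27), (p74,28), (p75,27), (p75,28)}
  {p74, p76} × {27, 28} = {(p74,27), (p74,28), (p76,27), (p76,28)}
  {p74, p75, p76} × {27, 28} = {(p74,27), (p74,28), (p75,27), (p75,28), (p76,27), (p76,28)}
These 13 distinct sets form the basis B.
Close under arbitrary unions to get τ_{X×Y}; counting gives |τ_{X×Y}| = 25.


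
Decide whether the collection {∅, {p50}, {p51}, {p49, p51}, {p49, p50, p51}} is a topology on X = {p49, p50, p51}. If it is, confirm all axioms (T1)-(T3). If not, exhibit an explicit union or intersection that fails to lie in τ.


τ is NOT a topology on X.

Axiom (T1): ∅ ∈ τ? Yes; X ∈ τ? Yes.
Axiom (T2/T3): check pairwise unions and intersections of members of τ.
Counterexample for (T2): {p50} ∪ {p51} = {p50, p51} ∉ τ. Therefore τ is NOT a topology.


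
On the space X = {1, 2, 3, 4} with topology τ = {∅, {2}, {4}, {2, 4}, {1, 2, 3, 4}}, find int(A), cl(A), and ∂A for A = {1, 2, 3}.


int(A) = {2}, cl(A) = {1, 2, 3}, ∂A = {1, 3}.

Closed sets in (X, τ) are complements of opens:
  closed(X, τ) = {∅, {1, 3}, {1, 2, 3}, {1, 3, 4}, {1, 2, 3, 4}}.
int(A) = ⋃ {U ∈ τ : U ⊆ A}. Opens contained in A: ∅, {2}.
Taking the union of these: int(A) = {2}.
cl(A) = ⋂ {C closed : A ⊆ C}. Closed sets containing A: {1, 2, 3}, {1, 2, 3, 4}.
Intersecting these: cl(A) = {1, 2, 3}.
∂A = cl(A) ∖ int(A) = {1, 2, 3} ∖ {2} = {1, 3}.


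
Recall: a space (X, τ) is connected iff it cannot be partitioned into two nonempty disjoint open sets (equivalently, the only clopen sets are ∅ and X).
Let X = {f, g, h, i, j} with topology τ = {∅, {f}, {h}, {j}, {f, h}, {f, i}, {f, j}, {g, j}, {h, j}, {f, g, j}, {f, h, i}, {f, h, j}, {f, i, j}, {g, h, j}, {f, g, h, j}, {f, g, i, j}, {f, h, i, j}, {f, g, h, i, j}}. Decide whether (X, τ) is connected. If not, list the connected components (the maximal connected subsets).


(X, τ) is disconnected; components = [{h}, {f, i}, {g, j}].

Find clopen sets (U ∈ τ with X ∖ U ∈ τ):
  U = ∅, X ∖ U = {f, g, h, i, j} — both open, so U is clopen.
  U = {h}, X ∖ U = {f, g, i, j} — both open, so U is clopen.
  U = {f, i}, X ∖ U = {g, h, j} — both open, so U is clopen.
  U = {g, j}, X ∖ U = {f, h, i} — both open, so U is clopen.
  U = {f, h, i}, X ∖ U = {g, j} — both open, so U is clopen.
  U = {g, h, j}, X ∖ U = {f, i} — both open, so U is clopen.
  U = {f, g, i, j}, X ∖ U = {h} — both open, so U is clopen.
  U = {f, g, h, i, j}, X ∖ U = ∅ — both open, so U is clopen.
Nontrivial clopen(s) exist: e.g. {f, g, i, j}. So (X, τ) is disconnected.
Compute connected components by grouping points that agree on all clopens:
  component: {h}
  component: {f, i}
  component: {g, j}


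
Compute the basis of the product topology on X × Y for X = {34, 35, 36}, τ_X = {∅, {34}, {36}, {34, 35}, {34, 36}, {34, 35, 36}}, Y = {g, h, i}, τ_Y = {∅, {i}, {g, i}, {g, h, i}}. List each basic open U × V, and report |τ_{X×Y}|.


Basis B = {∅ × ∅, {34} × {i}, {36} × {i}, {34} × {g, i}, {34, 35} × {i}, {34, 36} × {i}, {36} × {g, i}, {34} × {g, h, i}, {34, 35, 36} × {i}, {36} × {g, h, i}, {34, 35} × {g, i}, {34, 36} × {g, i}, {34, 35} × {g, h, i}, {34, 36} × {g, h, i}, {34, 35, 36} × {g, i}, {34, 35, 36} × {g, h, i}}; |τ_{X×Y}| = 40.

Enumerate products U × V with U ∈ τ_X, V ∈ τ_Y (deduplicated):
  ∅ × ∅ = {} (∅)
  {34} × {i} = {(34,i)}
  {36} × {i} = {(36,i)}
  {34} × {g, i} = {(34,g), (34,i)}
  {34, 35} × {i} = {(34,i), (35,i)}
  {34, 36} × {i} = {(34,i), (36,i)}
  {36} × {g, i} = {(36,g), (36,i)}
  {34} × {g, h, i} = {(34,g), (34,h), (34,i)}
  {34, 35, 36} × {i} = {(34,i), (35,i), (36,i)}
  {36} × {g, h, i} = {(36,g), (36,h), (36,i)}
  {34, 35} × {g, i} = {(34,g), (34,i), (35,g), (35,i)}
  {34, 36} × {g, i} = {(34,g), (34,i), (36,g), (36,i)}
  {34, 35} × {g, h, i} = {(34,g), (34,h), (34,i), (35,g), (35,h), (35,i)}
  {34, 36} × {g, h, i} = {(34,g), (34,h), (34,i), (36,g), (36,h), (36,i)}
  {34, 35, 36} × {g, i} = {(34,g), (34,i), (35,g), (35,i), (36,g), (36,i)}
  {34, 35, 36} × {g, h, i} = {(34,g), (34,h), (34,i), (35,g), (35,h), (35,i), (36,g), (36,h), (36,i)}
These 16 distinct sets form the basis B.
Close under arbitrary unions to get τ_{X×Y}; counting gives |τ_{X×Y}| = 40.


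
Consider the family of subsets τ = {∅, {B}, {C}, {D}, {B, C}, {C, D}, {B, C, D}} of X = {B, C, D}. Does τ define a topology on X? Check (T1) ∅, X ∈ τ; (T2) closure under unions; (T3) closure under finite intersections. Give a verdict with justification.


τ is NOT a topology on X.

Axiom (T1): ∅ ∈ τ? Yes; X ∈ τ? Yes.
Axiom (T2/T3): check pairwise unions and intersections of members of τ.
Counterexample for (T2): {B} ∪ {D} = {B, D} ∉ τ. Therefore τ is NOT a topology.


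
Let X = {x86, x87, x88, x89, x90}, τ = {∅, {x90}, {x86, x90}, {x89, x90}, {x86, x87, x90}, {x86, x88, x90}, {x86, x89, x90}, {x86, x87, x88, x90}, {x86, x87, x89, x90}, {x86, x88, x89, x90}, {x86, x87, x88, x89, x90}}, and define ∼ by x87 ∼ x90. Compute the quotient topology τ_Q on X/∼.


X/∼ = {[x86], [x87=x90], [x88], [x89]}; |τ_Q| = 5.

Equivalence classes: [x86], [x87=x90], [x88], [x89].
Quotient map π: X → X/∼ sends x86 ↦ [x86], x87 ↦ [x87=x90], x88 ↦ [x88], x89 ↦ [x89], x90 ↦ [x87=x90].
For each subset V ⊆ X/∼, compute π^{-1}(V) ⊆ X and check whether π^{-1}(V) ∈ τ. V is open in τ_Q iff π^{-1}(V) ∈ τ.
  V = {}: π^{-1}(V) = ∅ ∈ τ ✓.
  V = {[x86]}: π^{-1}(V) = {x86} ∉ τ ✗.
  V = {[x87=x90]}: π^{-1}(V) = {x87, x90} ∉ τ ✗.
  V = {[x86], [x87=x90]}: π^{-1}(V) = {x86, x87, x90} ∈ τ ✓.
  V = {[x88]}: π^{-1}(V) = {x88} ∉ τ ✗.
  V = {[x86], [x88]}: π^{-1}(V) = {x86, x88} ∉ τ ✗.
  V = {[x87=x90], [x88]}: π^{-1}(V) = {x87, x88, x90} ∉ τ ✗.
  V = {[x86], [x87=x90], [x88]}: π^{-1}(V) = {x86, x87, x88, x90} ∈ τ ✓.
  V = {[x89]}: π^{-1}(V) = {x89} ∉ τ ✗.
  V = {[x86], [x89]}: π^{-1}(V) = {x86, x89} ∉ τ ✗.
  V = {[x87=x90], [x89]}: π^{-1}(V) = {x87, x89, x90} ∉ τ ✗.
  V = {[x86], [x87=x90], [x89]}: π^{-1}(V) = {x86, x87, x89, x90} ∈ τ ✓.
  V = {[x88], [x89]}: π^{-1}(V) = {x88, x89} ∉ τ ✗.
  V = {[x86], [x88], [x89]}: π^{-1}(V) = {x86, x88, x89} ∉ τ ✗.
  V = {[x87=x90], [x88], [x89]}: π^{-1}(V) = {x87, x88, x89, x90} ∉ τ ✗.
  V = {[x86], [x87=x90], [x88], [x89]}: π^{-1}(V) = {x86, x87, x88, x89, x90} ∈ τ ✓.
Open sets in the quotient: τ_Q = {{}, {[x86], [x87=x90]}, {[x86], [x87=x90], [x88]}, {[x86], [x87=x90], [x89]}, {[x86], [x87=x90], [x88], [x89]}} (5 elements).


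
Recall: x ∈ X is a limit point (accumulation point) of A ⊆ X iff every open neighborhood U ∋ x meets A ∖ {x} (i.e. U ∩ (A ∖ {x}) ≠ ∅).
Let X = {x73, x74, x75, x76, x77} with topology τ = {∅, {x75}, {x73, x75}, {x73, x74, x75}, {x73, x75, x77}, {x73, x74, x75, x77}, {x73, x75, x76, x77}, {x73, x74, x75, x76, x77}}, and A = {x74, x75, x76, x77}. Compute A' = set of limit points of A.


A' = {x73, x74, x76, x77}

For each x ∈ X, list the open sets U ∈ τ with x ∈ U, then check whether U ∩ (A ∖ {x}) ≠ ∅ for every such U.
  x = x73: opens ∋ x are {x73, x75}, {x73, x74, x75}, {x73, x75, x77}, {x73, x74, x75, x77}, {x73, x75, x76, x77}, {x73, x74, x75, x76, x77}; each meets A ∖ {x73}, so x IS a limit point.
  x = x74: opens ∋ x are {x73, x74, x75}, {x73, x74, x75, x77}, {x73, x74, x75, x76, x77}; each meets A ∖ {x74}, so x IS a limit point.
  x = x75: open {x75} ∋ x has {x75} ∩ (A ∖ {x75}) = ∅, so x is NOT a limit point.
  x = x76: opens ∋ x are {x73, x75, x76, x77}, {x73, x74, x75, x76, x77}; each meets A ∖ {x76}, so x IS a limit point.
  x = x77: opens ∋ x are {x73, x75, x77}, {x73, x74, x75, x77}, {x73, x75, x76, x77}, {x73, x74, x75, x76, x77}; each meets A ∖ {x77}, so x IS a limit point.
Collecting: A' = {x73, x74, x76, x77}.


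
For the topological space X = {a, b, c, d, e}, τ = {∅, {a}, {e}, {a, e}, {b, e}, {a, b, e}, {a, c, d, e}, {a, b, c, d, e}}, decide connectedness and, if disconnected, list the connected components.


(X, τ) is connected.

Find clopen sets (U ∈ τ with X ∖ U ∈ τ):
  U = ∅, X ∖ U = {a, b, c, d, e} — both open, so U is clopen.
  U = {a, b, c, d, e}, X ∖ U = ∅ — both open, so U is clopen.
Only trivial clopens (∅ and X) exist, so (X, τ) is connected.
Compute connected components by grouping points that agree on all clopens:
  component: {a, b, c, d, e}


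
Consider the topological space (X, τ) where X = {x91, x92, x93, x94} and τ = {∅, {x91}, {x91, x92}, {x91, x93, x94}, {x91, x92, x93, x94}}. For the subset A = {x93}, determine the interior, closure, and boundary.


int(A) = ∅, cl(A) = {x93, x94}, ∂A = {x93, x94}.

Closed sets in (X, τ) are complements of opens:
  closed(X, τ) = {∅, {x92}, {x93, x94}, {x92, x93, x94}, {x91, x92, x93, x94}}.
int(A) = ⋃ {U ∈ τ : U ⊆ A}. Opens contained in A: ∅.
Taking the union of these: int(A) = ∅.
cl(A) = ⋂ {C closed : A ⊆ C}. Closed sets containing A: {x93, x94}, {x92, x93, x94}, {x91, x92, x93, x94}.
Intersecting these: cl(A) = {x93, x94}.
∂A = cl(A) ∖ int(A) = {x93, x94} ∖ ∅ = {x93, x94}.


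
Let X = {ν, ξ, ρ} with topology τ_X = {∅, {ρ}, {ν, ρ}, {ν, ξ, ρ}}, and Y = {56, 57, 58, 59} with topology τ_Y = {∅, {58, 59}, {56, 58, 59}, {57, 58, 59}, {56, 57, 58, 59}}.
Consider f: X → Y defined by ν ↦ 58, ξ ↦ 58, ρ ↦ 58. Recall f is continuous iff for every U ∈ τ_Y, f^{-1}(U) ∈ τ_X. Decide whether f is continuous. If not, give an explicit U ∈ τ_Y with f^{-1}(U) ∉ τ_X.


f IS continuous.

Compute f^{-1}(U) for each U ∈ τ_Y:
  U = ∅: f^{-1}(U) = ∅ ∈ τ_X ✓.
  U = {58, 59}: f^{-1}(U) = {ν, ξ, ρ} ∈ τ_X ✓.
  U = {56, 58, 59}: f^{-1}(U) = {ν, ξ, ρ} ∈ τ_X ✓.
  U = {57, 58, 59}: f^{-1}(U) = {ν, ξ, ρ} ∈ τ_X ✓.
  U = {56, 57, 58, 59}: f^{-1}(U) = {ν, ξ, ρ} ∈ τ_X ✓.
Every preimage lies in τ_X, so f IS continuous.


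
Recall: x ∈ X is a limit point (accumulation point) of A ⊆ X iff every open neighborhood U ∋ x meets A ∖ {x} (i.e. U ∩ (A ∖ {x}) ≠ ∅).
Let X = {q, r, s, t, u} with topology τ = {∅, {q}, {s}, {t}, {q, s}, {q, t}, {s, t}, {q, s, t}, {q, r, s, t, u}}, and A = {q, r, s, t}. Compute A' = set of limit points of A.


A' = {r, u}

For each x ∈ X, list the open sets U ∈ τ with x ∈ U, then check whether U ∩ (A ∖ {x}) ≠ ∅ for every such U.
  x = q: open {q} ∋ x has {q} ∩ (A ∖ {q}) = ∅, so x is NOT a limit point.
  x = r: opens ∋ x are {q, r, s, t, u}; each meets A ∖ {r}, so x IS a limit point.
  x = s: open {s} ∋ x has {s} ∩ (A ∖ {s}) = ∅, so x is NOT a limit point.
  x = t: open {t} ∋ x has {t} ∩ (A ∖ {t}) = ∅, so x is NOT a limit point.
  x = u: opens ∋ x are {q, r, s, t, u}; each meets A ∖ {u}, so x IS a limit point.
Collecting: A' = {r, u}.


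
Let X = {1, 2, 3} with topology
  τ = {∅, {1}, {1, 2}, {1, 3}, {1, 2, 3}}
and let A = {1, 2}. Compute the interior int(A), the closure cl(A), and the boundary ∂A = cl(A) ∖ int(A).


int(A) = {1, 2}, cl(A) = {1, 2, 3}, ∂A = {3}.

Closed sets in (X, τ) are complements of opens:
  closed(X, τ) = {∅, {2}, {3}, {2, 3}, {1, 2, 3}}.
int(A) = ⋃ {U ∈ τ : U ⊆ A}. Opens contained in A: ∅, {1}, {1, 2}.
Taking the union of these: int(A) = {1, 2}.
cl(A) = ⋂ {C closed : A ⊆ C}. Closed sets containing A: {1, 2, 3}.
Intersecting these: cl(A) = {1, 2, 3}.
∂A = cl(A) ∖ int(A) = {1, 2, 3} ∖ {1, 2} = {3}.


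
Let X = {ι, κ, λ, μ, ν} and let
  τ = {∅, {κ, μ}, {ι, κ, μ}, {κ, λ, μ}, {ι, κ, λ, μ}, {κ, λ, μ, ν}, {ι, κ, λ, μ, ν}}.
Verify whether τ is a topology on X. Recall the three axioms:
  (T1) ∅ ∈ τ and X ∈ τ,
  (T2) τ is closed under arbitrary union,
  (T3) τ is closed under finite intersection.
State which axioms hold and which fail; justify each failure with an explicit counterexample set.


τ IS a topology on X.

Axiom (T1): ∅ ∈ τ? Yes; X ∈ τ? Yes.
Axiom (T2/T3): check pairwise unions and intersections of members of τ.
All pairwise intersections and unions checked — each lies in τ. Therefore τ satisfies (T1), (T2), (T3): it IS a topology on X.


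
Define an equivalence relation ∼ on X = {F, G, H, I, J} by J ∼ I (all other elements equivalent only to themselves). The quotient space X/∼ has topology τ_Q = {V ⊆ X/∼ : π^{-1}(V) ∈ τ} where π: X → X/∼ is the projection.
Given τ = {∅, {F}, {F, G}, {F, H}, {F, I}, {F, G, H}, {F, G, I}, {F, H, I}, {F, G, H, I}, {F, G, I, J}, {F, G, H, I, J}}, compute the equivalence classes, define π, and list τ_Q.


X/∼ = {[F], [G], [H], [I=J]}; |τ_Q| = 7.

Equivalence classes: [F], [G], [H], [I=J].
Quotient map π: X → X/∼ sends F ↦ [F], G ↦ [G], H ↦ [H], I ↦ [I=J], J ↦ [I=J].
For each subset V ⊆ X/∼, compute π^{-1}(V) ⊆ X and check whether π^{-1}(V) ∈ τ. V is open in τ_Q iff π^{-1}(V) ∈ τ.
  V = {}: π^{-1}(V) = ∅ ∈ τ ✓.
  V = {[F]}: π^{-1}(V) = {F} ∈ τ ✓.
  V = {[G]}: π^{-1}(V) = {G} ∉ τ ✗.
  V = {[F], [G]}: π^{-1}(V) = {F, G} ∈ τ ✓.
  V = {[H]}: π^{-1}(V) = {H} ∉ τ ✗.
  V = {[F], [H]}: π^{-1}(V) = {F, H} ∈ τ ✓.
  V = {[G], [H]}: π^{-1}(V) = {G, H} ∉ τ ✗.
  V = {[F], [G], [H]}: π^{-1}(V) = {F, G, H} ∈ τ ✓.
  V = {[I=J]}: π^{-1}(V) = {I, J} ∉ τ ✗.
  V = {[F], [I=J]}: π^{-1}(V) = {F, I, J} ∉ τ ✗.
  V = {[G], [I=J]}: π^{-1}(V) = {G, I, J} ∉ τ ✗.
  V = {[F], [G], [I=J]}: π^{-1}(V) = {F, G, I, J} ∈ τ ✓.
  V = {[H], [I=J]}: π^{-1}(V) = {H, I, J} ∉ τ ✗.
  V = {[F], [H], [I=J]}: π^{-1}(V) = {F, H, I, J} ∉ τ ✗.
  V = {[G], [H], [I=J]}: π^{-1}(V) = {G, H, I, J} ∉ τ ✗.
  V = {[F], [G], [H], [I=J]}: π^{-1}(V) = {F, G, H, I, J} ∈ τ ✓.
Open sets in the quotient: τ_Q = {{}, {[F]}, {[F], [G]}, {[F], [H]}, {[F], [G], [H]}, {[F], [G], [I=J]}, {[F], [G], [H], [I=J]}} (7 elements).


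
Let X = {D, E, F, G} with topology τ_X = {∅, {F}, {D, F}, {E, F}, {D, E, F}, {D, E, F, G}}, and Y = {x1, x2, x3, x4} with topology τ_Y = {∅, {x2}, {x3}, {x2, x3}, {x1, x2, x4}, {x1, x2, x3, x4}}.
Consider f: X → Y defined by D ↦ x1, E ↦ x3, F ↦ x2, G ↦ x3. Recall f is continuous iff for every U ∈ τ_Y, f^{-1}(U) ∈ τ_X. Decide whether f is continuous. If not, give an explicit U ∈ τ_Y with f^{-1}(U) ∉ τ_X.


f is NOT continuous.

Compute f^{-1}(U) for each U ∈ τ_Y:
  U = ∅: f^{-1}(U) = ∅ ∈ τ_X ✓.
  U = {x2}: f^{-1}(U) = {F} ∈ τ_X ✓.
  U = {x3}: f^{-1}(U) = {E, G} ∉ τ_X ✗.
  U = {x2, x3}: f^{-1}(U) = {E, F, G} ∉ τ_X ✗.
  U = {x1, x2, x4}: f^{-1}(U) = {D, F} ∈ τ_X ✓.
  U = {x1, x2, x3, x4}: f^{-1}(U) = {D, E, F, G} ∈ τ_X ✓.
Found U = {x3} with f^{-1}(U) = {E, G} not in τ_X. Therefore f is NOT continuous.


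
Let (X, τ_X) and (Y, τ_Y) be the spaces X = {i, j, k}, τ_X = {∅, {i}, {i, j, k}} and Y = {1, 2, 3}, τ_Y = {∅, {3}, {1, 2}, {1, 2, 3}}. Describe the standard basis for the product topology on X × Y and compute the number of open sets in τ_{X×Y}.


Basis B = {∅ × ∅, {i} × {3}, {i} × {1, 2}, {i} × {1, 2, 3}, {i, j, k} × {3}, {i, j, k} × {1, 2}, {i, j, k} × {1, 2, 3}}; |τ_{X×Y}| = 9.

Enumerate products U × V with U ∈ τ_X, V ∈ τ_Y (deduplicated):
  ∅ × ∅ = {} (∅)
  {i} × {3} = {(i,3)}
  {i} × {1, 2} = {(i,1), (i,2)}
  {i} × {1, 2, 3} = {(i,1), (i,2), (i,3)}
  {i, j, k} × {3} = {(i,3), (j,3), (k,3)}
  {i, j, k} × {1, 2} = {(i,1), (i,2), (j,1), (j,2), (k,1), (k,2)}
  {i, j, k} × {1, 2, 3} = {(i,1), (i,2), (i,3), (j,1), (j,2), (j,3), (k,1), (k,2), (k,3)}
These 7 distinct sets form the basis B.
Close under arbitrary unions to get τ_{X×Y}; counting gives |τ_{X×Y}| = 9.


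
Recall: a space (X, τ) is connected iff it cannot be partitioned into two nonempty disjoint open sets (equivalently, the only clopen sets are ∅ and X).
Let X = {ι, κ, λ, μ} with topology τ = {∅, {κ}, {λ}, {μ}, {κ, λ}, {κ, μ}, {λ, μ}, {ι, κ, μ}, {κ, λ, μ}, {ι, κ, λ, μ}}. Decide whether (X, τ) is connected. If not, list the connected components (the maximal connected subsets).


(X, τ) is disconnected; components = [{λ}, {ι, κ, μ}].

Find clopen sets (U ∈ τ with X ∖ U ∈ τ):
  U = ∅, X ∖ U = {ι, κ, λ, μ} — both open, so U is clopen.
  U = {λ}, X ∖ U = {ι, κ, μ} — both open, so U is clopen.
  U = {ι, κ, μ}, X ∖ U = {λ} — both open, so U is clopen.
  U = {ι, κ, λ, μ}, X ∖ U = ∅ — both open, so U is clopen.
Nontrivial clopen(s) exist: e.g. {λ}. So (X, τ) is disconnected.
Compute connected components by grouping points that agree on all clopens:
  component: {λ}
  component: {ι, κ, μ}


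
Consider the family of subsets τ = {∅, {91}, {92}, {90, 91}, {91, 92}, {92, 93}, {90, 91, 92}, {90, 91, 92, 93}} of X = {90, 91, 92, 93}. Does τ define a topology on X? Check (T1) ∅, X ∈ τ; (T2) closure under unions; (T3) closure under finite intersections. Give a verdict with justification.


τ is NOT a topology on X.

Axiom (T1): ∅ ∈ τ? Yes; X ∈ τ? Yes.
Axiom (T2/T3): check pairwise unions and intersections of members of τ.
Counterexample for (T2): {91} ∪ {92, 93} = {91, 92, 93} ∉ τ. Therefore τ is NOT a topology.


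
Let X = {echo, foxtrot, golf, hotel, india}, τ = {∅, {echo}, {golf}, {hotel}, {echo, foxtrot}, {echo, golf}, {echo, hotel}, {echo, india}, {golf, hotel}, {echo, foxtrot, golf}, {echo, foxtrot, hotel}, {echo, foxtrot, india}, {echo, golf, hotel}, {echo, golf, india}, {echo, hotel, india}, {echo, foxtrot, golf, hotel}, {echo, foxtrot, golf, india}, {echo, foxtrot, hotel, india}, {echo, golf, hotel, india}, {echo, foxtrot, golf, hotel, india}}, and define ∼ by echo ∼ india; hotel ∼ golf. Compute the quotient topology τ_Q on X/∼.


X/∼ = {[echo=india], [foxtrot], [golf=hotel]}; |τ_Q| = 6.

Equivalence classes: [echo=india], [foxtrot], [golf=hotel].
Quotient map π: X → X/∼ sends echo ↦ [echo=india], foxtrot ↦ [foxtrot], golf ↦ [golf=hotel], hotel ↦ [golf=hotel], india ↦ [echo=india].
For each subset V ⊆ X/∼, compute π^{-1}(V) ⊆ X and check whether π^{-1}(V) ∈ τ. V is open in τ_Q iff π^{-1}(V) ∈ τ.
  V = {}: π^{-1}(V) = ∅ ∈ τ ✓.
  V = {[echo=india]}: π^{-1}(V) = {echo, india} ∈ τ ✓.
  V = {[foxtrot]}: π^{-1}(V) = {foxtrot} ∉ τ ✗.
  V = {[echo=india], [foxtrot]}: π^{-1}(V) = {echo, foxtrot, india} ∈ τ ✓.
  V = {[golf=hotel]}: π^{-1}(V) = {golf, hotel} ∈ τ ✓.
  V = {[echo=india], [golf=hotel]}: π^{-1}(V) = {echo, golf, hotel, india} ∈ τ ✓.
  V = {[foxtrot], [golf=hotel]}: π^{-1}(V) = {foxtrot, golf, hotel} ∉ τ ✗.
  V = {[echo=india], [foxtrot], [golf=hotel]}: π^{-1}(V) = {echo, foxtrot, golf, hotel, india} ∈ τ ✓.
Open sets in the quotient: τ_Q = {{}, {[echo=india]}, {[echo=india], [foxtrot]}, {[golf=hotel]}, {[echo=india], [golf=hotel]}, {[echo=india], [foxtrot], [golf=hotel]}} (6 elements).
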